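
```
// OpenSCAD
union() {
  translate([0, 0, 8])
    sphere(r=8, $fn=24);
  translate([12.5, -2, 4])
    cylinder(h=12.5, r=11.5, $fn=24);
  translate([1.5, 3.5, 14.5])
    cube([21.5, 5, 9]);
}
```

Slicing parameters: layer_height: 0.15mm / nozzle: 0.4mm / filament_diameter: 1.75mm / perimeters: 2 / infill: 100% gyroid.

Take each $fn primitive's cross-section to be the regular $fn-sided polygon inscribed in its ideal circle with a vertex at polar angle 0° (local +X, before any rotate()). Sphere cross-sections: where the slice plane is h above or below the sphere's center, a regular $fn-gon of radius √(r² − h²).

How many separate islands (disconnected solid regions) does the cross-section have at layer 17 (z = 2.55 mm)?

At z = 2.55 mm: the sphere: section is a regular 24-gon, circumradius = √(r²−h²) = √(8²−5.45²) = 5.856; the cylinder at (12.5, -2) is absent (z outside [4, 16.5]); the cube at (1.5, 3.5) does not reach this height (z outside [14.5, 23.5]); Taking the union: only the r=8 sphere is present, so the union is just that shape — 1 connected region. Overall, the cross-section is a single solid region. Island count = 1.

1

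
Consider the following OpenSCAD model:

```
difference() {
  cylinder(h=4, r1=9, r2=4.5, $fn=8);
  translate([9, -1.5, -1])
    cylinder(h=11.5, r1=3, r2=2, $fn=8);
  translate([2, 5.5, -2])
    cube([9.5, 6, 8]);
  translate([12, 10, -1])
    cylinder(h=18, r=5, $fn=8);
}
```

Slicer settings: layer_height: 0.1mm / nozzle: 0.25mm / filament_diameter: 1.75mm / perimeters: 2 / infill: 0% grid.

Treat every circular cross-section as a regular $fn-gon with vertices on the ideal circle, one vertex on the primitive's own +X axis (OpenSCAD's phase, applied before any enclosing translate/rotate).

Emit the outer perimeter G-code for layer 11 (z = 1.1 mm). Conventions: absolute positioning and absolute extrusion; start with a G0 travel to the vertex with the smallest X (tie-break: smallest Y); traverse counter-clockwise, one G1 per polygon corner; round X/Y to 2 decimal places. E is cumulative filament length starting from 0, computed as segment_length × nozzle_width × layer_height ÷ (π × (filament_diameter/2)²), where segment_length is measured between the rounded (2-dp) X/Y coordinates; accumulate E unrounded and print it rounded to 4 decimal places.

At z = 1.1 mm: the cone (r1=9→r2=4.5) has section circumradius 7.763 here — a regular 8-gon; the cone at (9, -1.5) contributes a regular 8-gon of circumradius 2.817 (interpolated between r1=3 and r2=2 at t=0.183); the cube at (2, 5.5) is present — its section is the full 9.5×6 rectangle; the r=5 cylinder at (12, 10) contributes a regular 8-gon of circumradius 5; Taking the first minus the rest: starting from the cone, the cone at (9, -1.5) partially overlaps it — only the 2.42 mm² overlap (of its 22.45 mm²) is removed, clipping the outline; the 9.5×6 cube at (2, 5.5) partially overlaps it — only the 2.48 mm² overlap (of its 57.00 mm²) is removed, clipping the outline; the r=5 cylinder at (12, 10) misses the remaining region (no effect) — 1 connected region. The outline is a single polygon with 14 vertices. Extrusion per mm of travel: 0.25 × 0.1 / (π × 0.875²) = 0.010394. Accumulating E over each segment gives final E = 0.5090.

G0 X-7.76 Y0.00 Z1.10
G1 X-5.49 Y-5.49 E0.0617
G1 X0.00 Y-7.76 E0.1235
G1 X5.49 Y-5.49 E0.1852
G1 X6.66 Y-2.66 E0.2171
G1 X6.18 Y-1.50 E0.2301
G1 X7.01 Y0.49 E0.2525
G1 X7.48 Y0.69 E0.2578
G1 X5.49 Y5.49 E0.3118
G1 X5.46 Y5.50 E0.3122
G1 X2.00 Y5.50 E0.3481
G1 X2.00 Y6.93 E0.3630
G1 X0.00 Y7.76 E0.3855
G1 X-5.49 Y5.49 E0.4473
G1 X-7.76 Y0.00 E0.5090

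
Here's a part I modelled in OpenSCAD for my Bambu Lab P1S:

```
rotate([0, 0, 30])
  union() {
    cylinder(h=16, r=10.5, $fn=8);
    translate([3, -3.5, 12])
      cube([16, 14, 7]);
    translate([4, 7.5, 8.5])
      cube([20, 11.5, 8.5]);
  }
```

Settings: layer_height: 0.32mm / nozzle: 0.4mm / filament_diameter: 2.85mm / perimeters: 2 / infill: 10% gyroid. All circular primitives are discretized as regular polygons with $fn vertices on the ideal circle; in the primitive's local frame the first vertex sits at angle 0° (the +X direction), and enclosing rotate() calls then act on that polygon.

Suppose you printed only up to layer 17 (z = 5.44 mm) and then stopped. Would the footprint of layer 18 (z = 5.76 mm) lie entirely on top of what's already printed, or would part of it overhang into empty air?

Compare the two slices. At z = 5.44: the r=10.5 cylinder gives a regular 8-gon of circumradius 10.5 (constant along its height) (area = (8/2)·10.500²·sin(360°/8) = 311.83 mm²); the cube at (3, -3.5) does not reach this height (z outside [12, 19]); the cube at (4, 7.5) is absent (z outside [8.5, 17]); Merging all regions: only the r=10.5 cylinder is present, so the union is just that shape — area = 311.83 mm²; (whole slice rotated 30° about Z — lengths, areas and connectivity unchanged). At z = 5.76: the cylinder: section is a regular 8-gon, circumradius r=10.5 (area = (8/2)·10.500²·sin(360°/8) = 311.83 mm²); the cube at (3, -3.5) does not reach this height (z outside [12, 19]); the cube at (4, 7.5) is absent (z outside [8.5, 17]); Taking the union: only the r=10.5 cylinder is present, so the union is just that shape — area = 311.83 mm²; (whole slice rotated 30° about Z — lengths, areas and connectivity unchanged). Checking containment: the cross-section at z = 5.76 is a subset of the cross-section at z = 5.44.

entirely on top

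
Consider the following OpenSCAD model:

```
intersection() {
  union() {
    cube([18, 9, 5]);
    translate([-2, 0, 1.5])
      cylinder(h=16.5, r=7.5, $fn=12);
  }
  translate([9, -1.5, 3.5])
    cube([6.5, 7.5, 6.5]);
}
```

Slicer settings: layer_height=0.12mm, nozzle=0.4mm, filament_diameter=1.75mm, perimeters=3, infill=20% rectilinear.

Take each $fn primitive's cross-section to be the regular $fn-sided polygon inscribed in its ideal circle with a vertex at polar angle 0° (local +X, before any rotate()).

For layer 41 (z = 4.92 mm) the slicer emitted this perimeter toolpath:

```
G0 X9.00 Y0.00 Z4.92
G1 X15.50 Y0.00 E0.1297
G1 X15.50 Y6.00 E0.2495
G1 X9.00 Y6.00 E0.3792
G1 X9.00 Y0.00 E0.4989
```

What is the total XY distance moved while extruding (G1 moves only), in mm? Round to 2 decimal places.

25.00 mm

Sum the Euclidean lengths of each G1 segment: total = 25.00 mm.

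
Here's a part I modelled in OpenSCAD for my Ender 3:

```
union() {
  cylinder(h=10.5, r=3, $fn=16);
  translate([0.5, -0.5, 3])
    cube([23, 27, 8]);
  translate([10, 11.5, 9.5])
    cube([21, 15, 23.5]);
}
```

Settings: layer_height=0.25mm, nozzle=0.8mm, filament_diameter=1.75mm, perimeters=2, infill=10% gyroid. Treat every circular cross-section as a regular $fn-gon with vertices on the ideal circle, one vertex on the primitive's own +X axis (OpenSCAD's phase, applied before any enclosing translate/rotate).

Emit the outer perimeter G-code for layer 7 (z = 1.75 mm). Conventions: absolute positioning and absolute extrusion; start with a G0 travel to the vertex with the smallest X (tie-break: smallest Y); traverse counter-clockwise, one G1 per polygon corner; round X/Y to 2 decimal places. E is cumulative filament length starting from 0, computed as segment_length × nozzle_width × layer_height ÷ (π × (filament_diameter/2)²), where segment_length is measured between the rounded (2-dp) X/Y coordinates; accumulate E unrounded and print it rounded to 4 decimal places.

At z = 1.75 mm: the r=3 cylinder gives a regular 16-gon of circumradius 3 (constant along its height); the cube at (0.5, -0.5) does not reach this height (z outside [3, 11]); the cube at (10, 11.5) is not intersected at this z (z outside [9.5, 33]); Taking the union: only the r=3 cylinder is present, so the union is just that shape — 1 connected region. The outline is a single polygon with 16 vertices. Extrusion per mm of travel: 0.8 × 0.25 / (π × 0.875²) = 0.083150. Accumulating E over each segment gives final E = 1.5569.

G0 X-3.00 Y0.00 Z1.75
G1 X-2.77 Y-1.15 E0.0975
G1 X-2.12 Y-2.12 E0.1946
G1 X-1.15 Y-2.77 E0.2917
G1 X0.00 Y-3.00 E0.3892
G1 X1.15 Y-2.77 E0.4867
G1 X2.12 Y-2.12 E0.5838
G1 X2.77 Y-1.15 E0.6809
G1 X3.00 Y0.00 E0.7784
G1 X2.77 Y1.15 E0.8759
G1 X2.12 Y2.12 E0.9730
G1 X1.15 Y2.77 E1.0701
G1 X0.00 Y3.00 E1.1676
G1 X-1.15 Y2.77 E1.2652
G1 X-2.12 Y2.12 E1.3622
G1 X-2.77 Y1.15 E1.4593
G1 X-3.00 Y0.00 E1.5569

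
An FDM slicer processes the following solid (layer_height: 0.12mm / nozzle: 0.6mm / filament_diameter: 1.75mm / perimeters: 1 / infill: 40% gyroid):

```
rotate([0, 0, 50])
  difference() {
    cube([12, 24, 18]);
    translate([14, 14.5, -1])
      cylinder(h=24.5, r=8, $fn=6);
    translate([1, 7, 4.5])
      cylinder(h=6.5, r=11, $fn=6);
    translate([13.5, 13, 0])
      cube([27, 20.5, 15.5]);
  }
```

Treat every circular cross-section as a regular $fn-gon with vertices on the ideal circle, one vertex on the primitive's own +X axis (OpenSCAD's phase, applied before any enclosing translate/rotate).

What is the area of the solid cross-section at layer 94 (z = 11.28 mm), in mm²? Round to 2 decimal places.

232.57 mm²

At z = 11.28 mm: the cube (footprint 12×24) is included at this height (area 288.00 mm²); the r=8 cylinder at (14, 14.5) contributes a regular 6-gon of circumradius 8 (area = (6/2)·8.000²·sin(360°/6) = 166.28 mm²); the cylinder at (1, 7) is absent (z outside [4.5, 11]); the cube at (13.5, 13) is present — its section is the full 27×20.5 rectangle (area 553.50 mm²); Taking the first minus the rest: starting from the 12×24 cube (288.00 mm²), the r=8 cylinder at (14, 14.5) partially overlaps it — only the 55.43 mm² overlap (of its 166.28 mm²) is removed, clipping the outline; the 27×20.5 cube at (13.5, 13) misses the remaining region (no effect) — area = 232.57 mm²; (whole slice rotated 50° about Z — lengths, areas and connectivity unchanged). Overall, the cross-section is a single solid region. Net area = 232.57 mm².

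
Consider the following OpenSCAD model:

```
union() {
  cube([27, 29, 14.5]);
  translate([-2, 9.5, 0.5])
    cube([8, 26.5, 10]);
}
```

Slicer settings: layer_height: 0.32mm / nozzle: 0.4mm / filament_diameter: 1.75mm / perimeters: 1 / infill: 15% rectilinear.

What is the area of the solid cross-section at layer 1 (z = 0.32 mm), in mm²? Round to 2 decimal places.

At z = 0.32 mm: the cube is present — its section is the full 27×29 rectangle (area 783.00 mm²); the cube at (-2, 9.5) does not reach this height (z outside [0.5, 10.5]); Merging all regions: only the 27×29 cube is present, so the union is just that shape — area = 783.00 mm². Overall, the cross-section is a single solid region. Net area = 783.00 mm².

783.00 mm²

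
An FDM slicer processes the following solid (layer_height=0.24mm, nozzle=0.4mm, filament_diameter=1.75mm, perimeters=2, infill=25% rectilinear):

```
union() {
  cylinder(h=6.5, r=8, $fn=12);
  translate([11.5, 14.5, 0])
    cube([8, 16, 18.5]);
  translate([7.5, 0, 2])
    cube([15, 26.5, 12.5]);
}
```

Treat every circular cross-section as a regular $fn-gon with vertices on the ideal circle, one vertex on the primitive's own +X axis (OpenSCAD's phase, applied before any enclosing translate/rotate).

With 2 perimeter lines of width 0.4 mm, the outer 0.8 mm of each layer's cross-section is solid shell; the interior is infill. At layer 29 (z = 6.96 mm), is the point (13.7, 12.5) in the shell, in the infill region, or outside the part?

At z = 6.96 mm: the cylinder is absent (z outside [0, 6.5]); the 8×16 cube at (11.5, 14.5) contributes its full rectangle; the cube at (7.5, 0) (footprint 15×26.5) is included at this height; Taking the union: the regions partially overlap (shared area 96.00 mm²), so overlapping operands fuse into one piece — 1 connected region. Overall, the cross-section is a single solid region. The nearest boundary edge runs (7.50, 0.00)→(7.50, 26.50); distance from the point to it = 6.20 mm. The point is inside the cross-section and 6.20 mm from the nearest boundary — more than the 0.8 mm shell width (2 × 0.4), so it's in the infill interior.

infill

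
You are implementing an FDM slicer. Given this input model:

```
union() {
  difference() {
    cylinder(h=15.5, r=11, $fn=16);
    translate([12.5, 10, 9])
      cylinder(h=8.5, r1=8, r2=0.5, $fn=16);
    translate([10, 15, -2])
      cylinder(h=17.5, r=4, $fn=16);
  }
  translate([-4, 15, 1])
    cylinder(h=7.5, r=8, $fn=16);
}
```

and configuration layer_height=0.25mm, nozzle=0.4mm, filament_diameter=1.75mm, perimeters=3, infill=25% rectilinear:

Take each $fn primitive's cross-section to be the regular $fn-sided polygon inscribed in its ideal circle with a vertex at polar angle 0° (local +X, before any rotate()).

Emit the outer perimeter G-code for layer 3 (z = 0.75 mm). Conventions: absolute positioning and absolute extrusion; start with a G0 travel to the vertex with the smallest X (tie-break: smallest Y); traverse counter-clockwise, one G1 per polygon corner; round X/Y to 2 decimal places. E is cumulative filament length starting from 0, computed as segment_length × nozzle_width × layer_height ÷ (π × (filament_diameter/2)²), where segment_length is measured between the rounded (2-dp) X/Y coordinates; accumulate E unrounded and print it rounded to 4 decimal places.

At z = 0.75 mm: the r=11 cylinder contributes a regular 16-gon of circumradius 11; the cone at (12.5, 10) is absent (z outside [9, 17.5]); the r=4 cylinder at (10, 15) contributes a regular 16-gon of circumradius 4; Taking the first minus the rest: starting from the r=11 cylinder, the r=4 cylinder at (10, 15) misses the remaining region (no effect) — 1 connected region; the cylinder at (-4, 15) does not reach this height (z outside [1, 8.5]); Combining (union): only that combined region is present, so the union is just that shape — 1 connected region. The outline is a single polygon with 16 vertices. Extrusion per mm of travel: 0.4 × 0.25 / (π × 0.875²) = 0.041575. Accumulating E over each segment gives final E = 2.8549.

G0 X-11.00 Y0.00 Z0.75
G1 X-10.16 Y-4.21 E0.1785
G1 X-7.78 Y-7.78 E0.3569
G1 X-4.21 Y-10.16 E0.5352
G1 X0.00 Y-11.00 E0.7137
G1 X4.21 Y-10.16 E0.8922
G1 X7.78 Y-7.78 E1.0706
G1 X10.16 Y-4.21 E1.2490
G1 X11.00 Y0.00 E1.4275
G1 X10.16 Y4.21 E1.6059
G1 X7.78 Y7.78 E1.7843
G1 X4.21 Y10.16 E1.9627
G1 X0.00 Y11.00 E2.1412
G1 X-4.21 Y10.16 E2.3197
G1 X-7.78 Y7.78 E2.4980
G1 X-10.16 Y4.21 E2.6764
G1 X-11.00 Y0.00 E2.8549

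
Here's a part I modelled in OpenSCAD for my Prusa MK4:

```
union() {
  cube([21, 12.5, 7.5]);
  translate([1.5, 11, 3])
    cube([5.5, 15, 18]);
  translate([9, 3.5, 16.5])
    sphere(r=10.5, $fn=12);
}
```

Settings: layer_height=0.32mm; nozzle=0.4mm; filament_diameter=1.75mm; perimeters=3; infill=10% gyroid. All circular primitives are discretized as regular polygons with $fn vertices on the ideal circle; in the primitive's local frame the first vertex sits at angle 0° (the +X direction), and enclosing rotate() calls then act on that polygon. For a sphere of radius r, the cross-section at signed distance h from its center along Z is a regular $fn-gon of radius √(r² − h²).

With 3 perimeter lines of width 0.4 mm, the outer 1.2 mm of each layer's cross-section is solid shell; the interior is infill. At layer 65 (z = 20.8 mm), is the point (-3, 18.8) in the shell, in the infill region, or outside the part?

At z = 20.8 mm: the cube is not intersected at this z (z outside [0, 7.5]); the cube at (1.5, 11) (footprint 5.5×15) is included at this height; the sphere at (9, 3.5): section is a regular 12-gon, circumradius = √(r²−h²) = √(10.5²−4.3²) = 9.579; Combining (union): the regions partially overlap (shared area 3.58 mm²), so overlapping operands fuse into one piece — 1 connected region. Overall, the cross-section is a single solid region. The nearest boundary edge runs (1.50, 11.00)→(1.50, 26.00); distance from the point to it = 4.50 mm. The point is not inside any of the regions above, so it lies outside the cross-section (4.50 mm from the nearest boundary).

outside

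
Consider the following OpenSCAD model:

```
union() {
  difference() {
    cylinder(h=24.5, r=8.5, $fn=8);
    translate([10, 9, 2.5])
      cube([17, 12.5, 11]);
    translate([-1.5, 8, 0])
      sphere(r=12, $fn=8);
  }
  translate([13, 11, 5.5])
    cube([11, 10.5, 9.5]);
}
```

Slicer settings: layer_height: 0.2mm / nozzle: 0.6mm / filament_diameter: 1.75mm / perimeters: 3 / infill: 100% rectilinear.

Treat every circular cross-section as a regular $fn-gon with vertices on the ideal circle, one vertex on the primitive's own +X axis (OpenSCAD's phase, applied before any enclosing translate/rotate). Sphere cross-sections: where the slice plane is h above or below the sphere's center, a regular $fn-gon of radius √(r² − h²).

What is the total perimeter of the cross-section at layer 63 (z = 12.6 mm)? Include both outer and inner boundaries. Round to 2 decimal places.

95.04 mm

At z = 12.6 mm: the r=8.5 cylinder gives a regular 8-gon of circumradius 8.5 (constant along its height) (perimeter = 2·8·8.500·sin(180°/8) = 52.04 mm); the cube at (10, 9) (footprint 17×12.5) is included at this height (perimeter 59.00 mm); the sphere at (-1.5, 8) is absent (|z−center|=12.600 > r=12); Taking the first minus the rest: starting from the r=8.5 cylinder, the 17×12.5 cube at (10, 9) misses the remaining region (no effect) — boundary = 52.04 mm; the 11×10.5 cube at (13, 11) contributes its full rectangle (perimeter 43.00 mm); Combining (union): the 2 present regions are separate (no shared area or edge), so areas and boundary lengths simply add and each stays a separate island — boundary = 95.04 mm. Overall, the cross-section has 2 separate islands. Total boundary length (outer) = 95.04 mm.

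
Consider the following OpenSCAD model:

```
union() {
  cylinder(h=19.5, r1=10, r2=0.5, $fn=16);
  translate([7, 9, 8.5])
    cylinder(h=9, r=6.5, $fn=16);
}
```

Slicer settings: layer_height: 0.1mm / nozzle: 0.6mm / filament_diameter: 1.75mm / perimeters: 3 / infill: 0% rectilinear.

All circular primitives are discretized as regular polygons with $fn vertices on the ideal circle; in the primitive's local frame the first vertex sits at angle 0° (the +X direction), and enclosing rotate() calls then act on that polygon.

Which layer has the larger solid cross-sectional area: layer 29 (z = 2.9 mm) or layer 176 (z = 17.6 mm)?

Layer 29 (z = 2.9): the cone contributes a regular 16-gon of circumradius 8.587 (interpolated between r1=10 and r2=0.5 at t=0.149) (area = (16/2)·8.587²·sin(360°/16) = 225.75 mm²); the cylinder at (7, 9) is absent (z outside [8.5, 17.5]); Taking the union: only the cone is present, so the union is just that shape — area = 225.75 mm². So its area = 225.75 mm². Layer 176 (z = 17.6): the cone (r1=10→r2=0.5) has section circumradius 1.426 here — a regular 16-gon (area = (16/2)·1.426²·sin(360°/16) = 6.22 mm²); the cylinder at (7, 9) is absent (z outside [8.5, 17.5]); Merging all regions: only the cone is present, so the union is just that shape — area = 6.22 mm². So its area = 6.22 mm². Layer 29 is larger (225.75 vs 6.22 mm²).

layer 29 (z = 2.9 mm)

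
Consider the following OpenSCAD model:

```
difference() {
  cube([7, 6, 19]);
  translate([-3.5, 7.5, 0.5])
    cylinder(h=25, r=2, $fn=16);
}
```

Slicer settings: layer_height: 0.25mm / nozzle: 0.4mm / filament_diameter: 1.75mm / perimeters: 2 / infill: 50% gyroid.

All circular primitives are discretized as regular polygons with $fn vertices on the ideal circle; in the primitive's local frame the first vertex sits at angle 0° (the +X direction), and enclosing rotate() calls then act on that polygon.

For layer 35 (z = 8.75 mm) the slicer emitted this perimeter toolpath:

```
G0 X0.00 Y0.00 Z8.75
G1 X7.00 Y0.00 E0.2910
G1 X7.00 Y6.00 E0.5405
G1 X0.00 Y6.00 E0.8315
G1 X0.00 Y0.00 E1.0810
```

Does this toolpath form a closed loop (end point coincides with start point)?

Start point (G0): (0.00, 0.00). End point (last G1): the path returns to the start — closed.

yes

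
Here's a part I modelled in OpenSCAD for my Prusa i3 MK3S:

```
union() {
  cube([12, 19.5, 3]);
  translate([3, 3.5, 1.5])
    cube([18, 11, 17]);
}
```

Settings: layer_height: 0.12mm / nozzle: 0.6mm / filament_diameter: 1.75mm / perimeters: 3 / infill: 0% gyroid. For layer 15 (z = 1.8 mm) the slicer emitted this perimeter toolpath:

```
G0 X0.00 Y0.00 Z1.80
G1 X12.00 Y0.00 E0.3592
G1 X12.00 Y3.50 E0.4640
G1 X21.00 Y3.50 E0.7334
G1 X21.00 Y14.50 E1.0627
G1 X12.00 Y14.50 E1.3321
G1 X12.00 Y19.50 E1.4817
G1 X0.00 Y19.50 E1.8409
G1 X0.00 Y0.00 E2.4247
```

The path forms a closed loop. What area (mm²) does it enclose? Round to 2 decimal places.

333.00 mm²

Apply the shoelace formula to the sequence of (X, Y) vertices; enclosed area = 333.00 mm².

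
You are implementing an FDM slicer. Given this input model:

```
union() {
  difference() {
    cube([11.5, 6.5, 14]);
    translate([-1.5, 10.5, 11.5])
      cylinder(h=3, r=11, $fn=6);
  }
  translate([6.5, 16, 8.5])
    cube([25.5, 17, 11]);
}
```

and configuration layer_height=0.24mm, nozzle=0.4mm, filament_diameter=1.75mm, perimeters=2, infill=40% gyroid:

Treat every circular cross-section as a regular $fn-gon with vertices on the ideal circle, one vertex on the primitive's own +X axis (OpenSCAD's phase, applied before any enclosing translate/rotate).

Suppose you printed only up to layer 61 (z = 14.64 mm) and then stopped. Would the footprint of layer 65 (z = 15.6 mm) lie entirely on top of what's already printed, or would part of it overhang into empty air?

entirely on top

Compare the two slices. At z = 14.64: the cube is not intersected at this z (z outside [0, 14]); the cylinder at (-1.5, 10.5) is not intersected at this z (z outside [11.5, 14.5]); Taking the first minus the rest: the first operand is absent here, so nothing remains; the cube at (6.5, 16) (footprint 25.5×17) is included at this height (area 433.50 mm²); Merging all regions: only the 25.5×17 cube at (6.5, 16) is present, so the union is just that shape — area = 433.50 mm². At z = 15.6: the cube is not intersected at this z (z outside [0, 14]); the cylinder at (-1.5, 10.5) does not reach this height (z outside [11.5, 14.5]); Taking the first minus the rest: the first operand is absent here, so nothing remains; the cube at (6.5, 16) (footprint 25.5×17) is included at this height (area 433.50 mm²); Taking the union: only the 25.5×17 cube at (6.5, 16) is present, so the union is just that shape — area = 433.50 mm². Checking containment: the cross-section at z = 15.6 is a subset of the cross-section at z = 14.64.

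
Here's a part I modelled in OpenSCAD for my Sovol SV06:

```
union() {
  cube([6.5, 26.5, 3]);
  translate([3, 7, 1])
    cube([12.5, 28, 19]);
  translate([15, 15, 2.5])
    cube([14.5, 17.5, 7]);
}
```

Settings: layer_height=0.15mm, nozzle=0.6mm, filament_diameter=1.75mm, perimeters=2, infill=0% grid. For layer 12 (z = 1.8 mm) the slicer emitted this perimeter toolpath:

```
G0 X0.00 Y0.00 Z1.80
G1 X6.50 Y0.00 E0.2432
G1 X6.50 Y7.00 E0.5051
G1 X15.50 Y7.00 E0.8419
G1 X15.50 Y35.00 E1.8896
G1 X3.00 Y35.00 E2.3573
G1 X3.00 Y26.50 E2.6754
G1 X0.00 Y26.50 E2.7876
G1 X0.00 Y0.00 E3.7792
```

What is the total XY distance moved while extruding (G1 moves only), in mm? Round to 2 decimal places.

101.00 mm

Sum the Euclidean lengths of each G1 segment: total = 101.00 mm.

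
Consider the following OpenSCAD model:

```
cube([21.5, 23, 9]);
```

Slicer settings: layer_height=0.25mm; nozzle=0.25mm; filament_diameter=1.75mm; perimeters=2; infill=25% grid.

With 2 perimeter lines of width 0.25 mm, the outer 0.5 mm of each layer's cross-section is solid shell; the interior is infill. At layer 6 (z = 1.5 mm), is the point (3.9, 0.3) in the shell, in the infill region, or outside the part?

At z = 1.5 mm: the cube (footprint 21.5×23) is included at this height. Overall, the cross-section is a single solid region. The nearest boundary edge runs (0.00, 0.00)→(21.50, 0.00); distance from the point to it = 0.30 mm. The point is inside the cross-section, 0.30 mm from the nearest boundary — within the 0.5 mm shell band (2 × 0.25).

shell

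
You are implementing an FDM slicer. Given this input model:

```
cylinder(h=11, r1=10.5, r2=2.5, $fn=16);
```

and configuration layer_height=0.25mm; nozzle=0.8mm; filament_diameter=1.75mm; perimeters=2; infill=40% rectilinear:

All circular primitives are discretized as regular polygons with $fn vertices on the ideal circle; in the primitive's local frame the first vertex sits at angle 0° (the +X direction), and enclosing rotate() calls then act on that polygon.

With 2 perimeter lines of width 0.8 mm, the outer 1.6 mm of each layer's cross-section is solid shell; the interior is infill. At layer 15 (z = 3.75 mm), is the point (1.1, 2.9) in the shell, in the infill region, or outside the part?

infill

At z = 3.75 mm: the cone: at t=0.341 of its height the radius interpolates to r₁+(r₂−r₁)t = 7.773, giving a regular 16-gon of that circumradius. Overall, the cross-section is a single solid region. The nearest boundary edge runs (2.97, 7.18)→(0.00, 7.77); distance from the point to it = 4.56 mm. The point is inside the cross-section and 4.56 mm from the nearest boundary — more than the 1.6 mm shell width (2 × 0.8), so it's in the infill interior.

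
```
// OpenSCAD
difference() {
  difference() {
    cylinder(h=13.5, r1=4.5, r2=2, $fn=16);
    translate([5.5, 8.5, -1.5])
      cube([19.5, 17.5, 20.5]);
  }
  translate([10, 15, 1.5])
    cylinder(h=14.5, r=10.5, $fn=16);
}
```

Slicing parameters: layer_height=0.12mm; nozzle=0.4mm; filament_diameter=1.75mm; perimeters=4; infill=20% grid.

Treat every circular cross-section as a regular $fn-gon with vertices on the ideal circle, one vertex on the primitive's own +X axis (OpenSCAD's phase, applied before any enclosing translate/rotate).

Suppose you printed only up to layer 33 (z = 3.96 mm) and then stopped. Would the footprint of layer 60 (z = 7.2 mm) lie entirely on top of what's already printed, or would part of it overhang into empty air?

Compare the two slices. At z = 3.96: the cone: at t=0.293 of its height the radius interpolates to r₁+(r₂−r₁)t = 3.767, giving a regular 16-gon of that circumradius (area = (16/2)·3.767²·sin(360°/16) = 43.44 mm²); the 19.5×17.5 cube at (5.5, 8.5) contributes its full rectangle (area 341.25 mm²); Taking the first minus the rest: starting from the cone (43.44 mm²), the 19.5×17.5 cube at (5.5, 8.5) misses the remaining region (no effect) — area = 43.44 mm²; the r=10.5 cylinder at (10, 15) gives a regular 16-gon of circumradius 10.5 (constant along its height) (area = (16/2)·10.500²·sin(360°/16) = 337.53 mm²); After the difference (first − rest): starting from that combined region (43.44 mm²), the r=10.5 cylinder at (10, 15) misses the remaining region (no effect) — area = 43.44 mm². At z = 7.2: the cone contributes a regular 16-gon of circumradius 3.167 (interpolated between r1=4.5 and r2=2 at t=0.533) (area = (16/2)·3.167²·sin(360°/16) = 30.70 mm²); the cube at (5.5, 8.5) (footprint 19.5×17.5) is included at this height (area 341.25 mm²); Subtracting the remaining from the first: starting from the cone (30.70 mm²), the 19.5×17.5 cube at (5.5, 8.5) misses the remaining region (no effect) — area = 30.70 mm²; the r=10.5 cylinder at (10, 15) contributes a regular 16-gon of circumradius 10.5 (area = (16/2)·10.500²·sin(360°/16) = 337.53 mm²); Subtracting the remaining from the first: starting from that combined region (30.70 mm²), the r=10.5 cylinder at (10, 15) misses the remaining region (no effect) — area = 30.70 mm². Checking containment: the cross-section at z = 7.2 is a subset of the cross-section at z = 3.96.

entirely on top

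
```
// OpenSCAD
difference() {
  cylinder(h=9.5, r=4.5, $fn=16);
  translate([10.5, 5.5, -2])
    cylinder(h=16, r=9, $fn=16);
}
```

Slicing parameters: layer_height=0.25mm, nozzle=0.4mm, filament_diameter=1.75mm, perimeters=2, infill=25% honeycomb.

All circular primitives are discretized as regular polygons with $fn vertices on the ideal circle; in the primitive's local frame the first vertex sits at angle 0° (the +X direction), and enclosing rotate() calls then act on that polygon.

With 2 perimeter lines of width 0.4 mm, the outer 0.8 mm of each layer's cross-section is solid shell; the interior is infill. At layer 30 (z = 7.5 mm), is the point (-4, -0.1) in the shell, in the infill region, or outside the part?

At z = 7.5 mm: the r=4.5 cylinder contributes a regular 16-gon of circumradius 4.5; the r=9 cylinder at (10.5, 5.5) contributes a regular 16-gon of circumradius 9; Subtracting the remaining from the first: starting from the r=4.5 cylinder, the r=9 cylinder at (10.5, 5.5) partially overlaps it — only the 5.65 mm² overlap (of its 247.98 mm²) is removed, clipping the outline — 1 connected region. Overall, the cross-section is a single solid region. The nearest boundary edge runs (-4.16, -1.72)→(-4.50, 0.00); distance from the point to it = 0.47 mm. The point is inside the cross-section, 0.47 mm from the nearest boundary — within the 0.8 mm shell band (2 × 0.4).

shell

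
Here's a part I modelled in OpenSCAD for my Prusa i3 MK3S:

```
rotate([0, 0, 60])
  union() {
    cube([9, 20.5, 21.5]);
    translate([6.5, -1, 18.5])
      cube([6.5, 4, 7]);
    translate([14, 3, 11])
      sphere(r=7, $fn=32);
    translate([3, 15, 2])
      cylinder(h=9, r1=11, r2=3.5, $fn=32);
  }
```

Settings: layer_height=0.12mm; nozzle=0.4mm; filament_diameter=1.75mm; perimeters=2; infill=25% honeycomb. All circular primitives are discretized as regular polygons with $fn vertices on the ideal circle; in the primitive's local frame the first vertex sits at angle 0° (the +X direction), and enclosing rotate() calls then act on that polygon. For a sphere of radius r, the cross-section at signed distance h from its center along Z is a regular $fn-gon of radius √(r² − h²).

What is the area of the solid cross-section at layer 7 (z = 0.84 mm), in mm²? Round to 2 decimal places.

At z = 0.84 mm: the cube is present — its section is the full 9×20.5 rectangle (area 184.50 mm²); the cube at (6.5, -1) does not reach this height (z outside [18.5, 25.5]); the sphere at (14, 3) is absent (|z−center|=10.160 > r=7); the cone at (3, 15) is not intersected at this z (z outside [2, 11]); Taking the union: only the 9×20.5 cube is present, so the union is just that shape — area = 184.50 mm²; (rotated 60° about Z; rotation is an isometry so areas/perimeters/island counts are preserved). Overall, the cross-section is a single solid region. Net area = 184.50 mm².

184.50 mm²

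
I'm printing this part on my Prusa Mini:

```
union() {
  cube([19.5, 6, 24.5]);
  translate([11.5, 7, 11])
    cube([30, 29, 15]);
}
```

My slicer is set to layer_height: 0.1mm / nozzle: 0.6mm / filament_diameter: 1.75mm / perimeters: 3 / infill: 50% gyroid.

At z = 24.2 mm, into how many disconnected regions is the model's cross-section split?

2

At z = 24.2 mm: the cube (footprint 19.5×6) is included at this height; the cube at (11.5, 7) is present — its section is the full 30×29 rectangle; Taking the union: the 2 present regions are separate (no shared area or edge), so areas and boundary lengths simply add and each stays a separate island — 2 connected regions. The result has 2 disconnected regions.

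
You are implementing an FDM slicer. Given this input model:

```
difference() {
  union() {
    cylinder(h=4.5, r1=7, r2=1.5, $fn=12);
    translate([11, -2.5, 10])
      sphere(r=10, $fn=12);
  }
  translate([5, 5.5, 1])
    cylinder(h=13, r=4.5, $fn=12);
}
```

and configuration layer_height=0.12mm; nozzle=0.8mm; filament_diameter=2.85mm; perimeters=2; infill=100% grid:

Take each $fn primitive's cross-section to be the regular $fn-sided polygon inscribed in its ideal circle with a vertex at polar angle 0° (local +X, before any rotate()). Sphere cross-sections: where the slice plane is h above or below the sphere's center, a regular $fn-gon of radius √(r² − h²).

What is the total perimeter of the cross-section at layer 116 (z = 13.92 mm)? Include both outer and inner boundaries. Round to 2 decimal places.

At z = 13.92 mm: the cone is absent (z outside [0, 4.5]); the sphere at (11, -2.5): section is a regular 12-gon, circumradius = √(r²−h²) = √(10²−3.92²) = 9.200 (perimeter = 2·12·9.200·sin(180°/12) = 57.15 mm); Combining (union): only the r=10 sphere at (11, -2.5) is present, so the union is just that shape — boundary = 57.15 mm; the r=4.5 cylinder at (5, 5.5) gives a regular 12-gon of circumradius 4.5 (constant along its height) (perimeter = 2·12·4.500·sin(180°/12) = 27.95 mm); Taking the first minus the rest: starting from the result so far, the r=4.5 cylinder at (5, 5.5) partially overlaps it — only the 18.89 mm² overlap (of its 60.75 mm²) is removed, clipping the outline — boundary = 58.77 mm. Overall, the cross-section is a single solid region. Total boundary length (outer) = 58.77 mm.

58.77 mm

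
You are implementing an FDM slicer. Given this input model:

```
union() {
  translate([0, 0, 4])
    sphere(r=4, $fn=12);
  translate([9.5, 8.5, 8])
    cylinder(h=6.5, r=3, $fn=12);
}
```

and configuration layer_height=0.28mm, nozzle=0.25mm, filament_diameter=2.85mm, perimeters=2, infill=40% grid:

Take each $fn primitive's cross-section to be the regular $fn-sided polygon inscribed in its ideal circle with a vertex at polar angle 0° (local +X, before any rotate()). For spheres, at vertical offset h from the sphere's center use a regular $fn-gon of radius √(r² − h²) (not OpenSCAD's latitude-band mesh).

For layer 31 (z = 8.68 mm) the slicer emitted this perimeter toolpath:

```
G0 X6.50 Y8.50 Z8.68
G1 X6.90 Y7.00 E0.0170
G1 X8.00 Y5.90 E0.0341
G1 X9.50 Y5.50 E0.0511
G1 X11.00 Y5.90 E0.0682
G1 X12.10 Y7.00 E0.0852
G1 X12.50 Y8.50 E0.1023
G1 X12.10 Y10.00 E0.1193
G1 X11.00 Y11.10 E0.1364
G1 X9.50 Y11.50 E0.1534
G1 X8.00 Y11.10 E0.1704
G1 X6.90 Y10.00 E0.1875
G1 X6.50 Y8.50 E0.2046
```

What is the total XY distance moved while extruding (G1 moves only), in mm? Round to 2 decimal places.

Sum the Euclidean lengths of each G1 segment: total = 18.64 mm.

18.64 mm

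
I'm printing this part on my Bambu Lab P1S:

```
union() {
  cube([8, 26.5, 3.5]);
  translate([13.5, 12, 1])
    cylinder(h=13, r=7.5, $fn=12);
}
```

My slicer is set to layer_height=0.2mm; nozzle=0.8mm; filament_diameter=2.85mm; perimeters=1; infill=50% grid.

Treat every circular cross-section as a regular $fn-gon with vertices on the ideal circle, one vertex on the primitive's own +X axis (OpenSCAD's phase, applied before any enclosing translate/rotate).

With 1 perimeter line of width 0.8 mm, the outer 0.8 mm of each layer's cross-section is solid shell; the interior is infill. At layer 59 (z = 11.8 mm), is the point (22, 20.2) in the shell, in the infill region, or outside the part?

At z = 11.8 mm: the cube is absent (z outside [0, 3.5]); the r=7.5 cylinder at (13.5, 12) gives a regular 12-gon of circumradius 7.5 (constant along its height); Combining (union): only the r=7.5 cylinder at (13.5, 12) is present, so the union is just that shape — 1 connected region. Overall, the cross-section is a single solid region. The nearest boundary edge runs (20.00, 15.75)→(17.25, 18.50); distance from the point to it = 4.56 mm. The point is not inside any of the regions above, so it lies outside the cross-section (4.56 mm from the nearest boundary).

outside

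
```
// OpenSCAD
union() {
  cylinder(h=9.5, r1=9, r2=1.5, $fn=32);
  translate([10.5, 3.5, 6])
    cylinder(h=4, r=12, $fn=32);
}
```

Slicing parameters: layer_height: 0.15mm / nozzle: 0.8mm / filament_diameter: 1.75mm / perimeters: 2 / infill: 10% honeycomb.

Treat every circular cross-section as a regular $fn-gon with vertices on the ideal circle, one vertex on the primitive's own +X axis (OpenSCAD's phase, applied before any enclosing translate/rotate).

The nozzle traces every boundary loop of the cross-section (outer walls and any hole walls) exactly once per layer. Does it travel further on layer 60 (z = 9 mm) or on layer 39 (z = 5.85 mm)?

layer 60 (z = 9 mm)

Layer 60 (z = 9): the cone contributes a regular 32-gon of circumradius 1.895 (interpolated between r1=9 and r2=1.5 at t=0.947) (perimeter = 2·32·1.895·sin(180°/32) = 11.89 mm); the cylinder at (10.5, 3.5): section is a regular 32-gon, circumradius r=12 (perimeter = 2·32·12.000·sin(180°/32) = 75.28 mm); Combining (union): the regions partially overlap (shared area 8.72 mm²), so the edge portions inside another operand are dropped and the merged outline is re-measured after clipping — boundary = 76.16 mm. So its perimeter = 76.16 mm. Layer 39 (z = 5.85): the cone contributes a regular 32-gon of circumradius 4.382 (interpolated between r1=9 and r2=1.5 at t=0.616) (perimeter = 2·32·4.382·sin(180°/32) = 27.49 mm); the cylinder at (10.5, 3.5) is not intersected at this z (z outside [6, 10]); Taking the union: only the cone is present, so the union is just that shape — boundary = 27.49 mm. So its perimeter = 27.49 mm. Layer 60 is larger (76.16 vs 27.49 mm).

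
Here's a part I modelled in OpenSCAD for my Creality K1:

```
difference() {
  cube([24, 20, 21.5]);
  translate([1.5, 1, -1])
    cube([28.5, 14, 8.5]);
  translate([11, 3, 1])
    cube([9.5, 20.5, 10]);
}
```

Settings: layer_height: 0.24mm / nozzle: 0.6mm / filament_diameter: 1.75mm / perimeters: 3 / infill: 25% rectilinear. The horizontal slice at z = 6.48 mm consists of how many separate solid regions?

At z = 6.48 mm: the cube (footprint 24×20) is included at this height; the 28.5×14 cube at (1.5, 1) contributes its full rectangle; the cube at (11, 3) is present — its section is the full 9.5×20.5 rectangle; After the difference (first − rest): starting from the 24×20 cube, the 28.5×14 cube at (1.5, 1) partially overlaps it — only the 315.00 mm² overlap (of its 399.00 mm²) is removed, clipping the outline; the 9.5×20.5 cube at (11, 3) partially overlaps it — only the 47.50 mm² overlap (of its 194.75 mm²) is removed, clipping the outline — 2 connected regions. The result has 2 disconnected regions.

2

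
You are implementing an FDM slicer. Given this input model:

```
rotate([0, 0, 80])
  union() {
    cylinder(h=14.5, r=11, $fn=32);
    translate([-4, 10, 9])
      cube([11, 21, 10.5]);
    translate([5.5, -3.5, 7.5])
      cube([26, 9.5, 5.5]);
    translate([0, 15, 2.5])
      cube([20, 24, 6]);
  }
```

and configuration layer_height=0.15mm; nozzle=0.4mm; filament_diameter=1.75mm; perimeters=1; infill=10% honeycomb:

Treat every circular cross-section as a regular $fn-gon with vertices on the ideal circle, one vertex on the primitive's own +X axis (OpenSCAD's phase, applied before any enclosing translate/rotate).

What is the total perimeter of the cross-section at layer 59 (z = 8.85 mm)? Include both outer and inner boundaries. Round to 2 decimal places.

At z = 8.85 mm: the r=11 cylinder gives a regular 32-gon of circumradius 11 (constant along its height) (perimeter = 2·32·11.000·sin(180°/32) = 69.00 mm); the cube at (-4, 10) is not intersected at this z (z outside [9, 19.5]); the cube at (5.5, -3.5) (footprint 26×9.5) is included at this height (perimeter 71.00 mm); the cube at (0, 15) does not reach this height (z outside [2.5, 8.5]); Combining (union): the regions partially overlap (shared area 47.79 mm²), so the edge portions inside another operand are dropped and the merged outline is re-measured after clipping — boundary = 112.01 mm; (whole slice rotated 80° about Z — lengths, areas and connectivity unchanged). Overall, the cross-section is a single solid region. Total boundary length (outer) = 112.01 mm.

112.01 mm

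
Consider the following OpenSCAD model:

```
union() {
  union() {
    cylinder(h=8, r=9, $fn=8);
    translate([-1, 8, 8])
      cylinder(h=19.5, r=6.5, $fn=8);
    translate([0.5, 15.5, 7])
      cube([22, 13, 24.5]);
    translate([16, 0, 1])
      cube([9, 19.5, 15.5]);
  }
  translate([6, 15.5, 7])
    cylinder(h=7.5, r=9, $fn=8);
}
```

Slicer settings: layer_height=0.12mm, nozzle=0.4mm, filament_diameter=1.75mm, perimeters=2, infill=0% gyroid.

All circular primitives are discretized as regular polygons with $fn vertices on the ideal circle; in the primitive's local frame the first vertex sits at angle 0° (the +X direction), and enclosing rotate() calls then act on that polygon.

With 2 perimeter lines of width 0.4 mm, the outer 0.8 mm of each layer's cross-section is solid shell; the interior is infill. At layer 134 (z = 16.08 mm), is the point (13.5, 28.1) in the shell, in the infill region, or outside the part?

At z = 16.08 mm: the cylinder does not reach this height (z outside [0, 8]); the r=6.5 cylinder at (-1, 8) contributes a regular 8-gon of circumradius 6.5; the cube at (0.5, 15.5) is present — its section is the full 22×13 rectangle; the 9×19.5 cube at (16, 0) contributes its full rectangle; Combining (union): the regions partially overlap (shared area 26.00 mm²), so overlapping operands fuse into one piece — 2 connected regions; the cylinder at (6, 15.5) is absent (z outside [7, 14.5]); Combining (union): only that combined region is present, so the union is just that shape — 2 connected regions. Overall, the cross-section has 2 separate islands. The nearest boundary edge runs (0.50, 28.50)→(22.50, 28.50); distance from the point to it = 0.40 mm. (Shell/infill is judged within the island containing the point — the largest one.) The point is inside the cross-section, 0.40 mm from the nearest boundary — within the 0.8 mm shell band (2 × 0.4).

shell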